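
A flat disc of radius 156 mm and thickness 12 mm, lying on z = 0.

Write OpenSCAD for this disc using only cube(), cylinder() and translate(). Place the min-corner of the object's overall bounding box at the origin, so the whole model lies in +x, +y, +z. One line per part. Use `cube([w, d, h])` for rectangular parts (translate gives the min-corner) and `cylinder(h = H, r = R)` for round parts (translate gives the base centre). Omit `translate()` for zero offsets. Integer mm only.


translate([156, 156, 0]) cylinder(h = 12, r = 156);


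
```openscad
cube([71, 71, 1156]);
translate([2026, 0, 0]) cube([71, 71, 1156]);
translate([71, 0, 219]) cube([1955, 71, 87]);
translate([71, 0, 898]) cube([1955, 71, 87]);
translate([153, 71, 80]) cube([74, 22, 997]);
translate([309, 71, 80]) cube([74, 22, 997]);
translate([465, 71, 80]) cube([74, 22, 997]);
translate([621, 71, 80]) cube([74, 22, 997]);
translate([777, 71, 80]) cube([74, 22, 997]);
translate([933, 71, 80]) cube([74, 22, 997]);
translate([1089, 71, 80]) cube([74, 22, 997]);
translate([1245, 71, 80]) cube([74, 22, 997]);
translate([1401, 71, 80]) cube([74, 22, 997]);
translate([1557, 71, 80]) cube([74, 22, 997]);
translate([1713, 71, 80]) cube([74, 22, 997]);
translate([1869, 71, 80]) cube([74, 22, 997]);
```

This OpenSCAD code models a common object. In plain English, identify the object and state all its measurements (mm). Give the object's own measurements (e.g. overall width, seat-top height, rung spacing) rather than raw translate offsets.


A fence section. Two 71×71 mm posts, 1156 mm tall, stand on the floor with a clear span of 1955 mm between their inner faces. Two horizontal rails of 71×87 mm section span the gap between the posts with their undersides at z = 219 mm and z = 898 mm, flush with the posts' −y face. 12 pickets, each 74 mm wide, 22 mm thick and 997 mm tall, are fixed to the +y face of the rails with their bottoms at z = 80 mm, spaced across the span with a 82 mm gap after the −x post and between neighbouring pickets, with 83 mm left before the +x post.


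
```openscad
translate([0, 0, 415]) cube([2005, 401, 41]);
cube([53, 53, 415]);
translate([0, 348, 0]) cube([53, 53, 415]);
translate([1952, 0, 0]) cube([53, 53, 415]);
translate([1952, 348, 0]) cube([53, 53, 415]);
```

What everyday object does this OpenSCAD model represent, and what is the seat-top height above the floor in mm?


A bench. The seat-top height is 456 mm.

A long slab on four corner posts — a bench. The slab sits at z = 415 with thickness 41, so the top is 415 + 41 = 456 mm.


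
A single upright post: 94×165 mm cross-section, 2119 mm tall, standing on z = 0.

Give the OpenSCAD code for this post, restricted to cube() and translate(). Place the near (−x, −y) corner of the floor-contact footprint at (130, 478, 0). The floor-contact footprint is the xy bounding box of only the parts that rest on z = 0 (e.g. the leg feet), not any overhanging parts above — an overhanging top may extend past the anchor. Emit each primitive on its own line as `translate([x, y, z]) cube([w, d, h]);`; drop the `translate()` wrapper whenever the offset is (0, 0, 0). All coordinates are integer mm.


translate([130, 478, 0]) cube([94, 165, 2119]);


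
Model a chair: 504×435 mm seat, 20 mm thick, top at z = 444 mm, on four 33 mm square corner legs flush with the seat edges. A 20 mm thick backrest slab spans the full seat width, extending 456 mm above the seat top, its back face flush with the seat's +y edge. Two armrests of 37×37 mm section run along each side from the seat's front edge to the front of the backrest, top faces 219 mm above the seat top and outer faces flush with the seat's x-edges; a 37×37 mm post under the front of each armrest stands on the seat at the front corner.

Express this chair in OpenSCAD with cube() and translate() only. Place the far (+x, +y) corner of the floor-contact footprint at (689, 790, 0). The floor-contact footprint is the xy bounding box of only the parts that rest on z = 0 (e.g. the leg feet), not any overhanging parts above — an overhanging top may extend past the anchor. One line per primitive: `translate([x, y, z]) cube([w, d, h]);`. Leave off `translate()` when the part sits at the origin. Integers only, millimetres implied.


translate([185, 355, 424]) cube([504, 435, 20]);
translate([185, 355, 0]) cube([33, 33, 424]);
translate([656, 355, 0]) cube([33, 33, 424]);
translate([185, 757, 0]) cube([33, 33, 424]);
translate([656, 757, 0]) cube([33, 33, 424]);
translate([185, 770, 444]) cube([504, 20, 456]);
translate([185, 355, 626]) cube([37, 415, 37]);
translate([652, 355, 626]) cube([37, 415, 37]);
translate([185, 355, 444]) cube([37, 37, 182]);
translate([652, 355, 444]) cube([37, 37, 182]);


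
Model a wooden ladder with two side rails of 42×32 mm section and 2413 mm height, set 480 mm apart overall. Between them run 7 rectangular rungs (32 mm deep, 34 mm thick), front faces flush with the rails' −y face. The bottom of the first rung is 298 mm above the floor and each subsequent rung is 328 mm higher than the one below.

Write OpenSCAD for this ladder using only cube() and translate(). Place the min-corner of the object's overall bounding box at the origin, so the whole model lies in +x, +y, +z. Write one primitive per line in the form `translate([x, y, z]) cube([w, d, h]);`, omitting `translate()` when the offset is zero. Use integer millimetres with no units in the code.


// rung span = 480 - 2*42 = 396
// rung[k] z = 298 + k*328
cube([42, 32, 2413]);
translate([438, 0, 0]) cube([42, 32, 2413]);
translate([42, 0, 298]) cube([396, 32, 34]);
translate([42, 0, 626]) cube([396, 32, 34]);
translate([42, 0, 954]) cube([396, 32, 34]);
translate([42, 0, 1282]) cube([396, 32, 34]);
translate([42, 0, 1610]) cube([396, 32, 34]);
translate([42, 0, 1938]) cube([396, 32, 34]);
translate([42, 0, 2266]) cube([396, 32, 34]);


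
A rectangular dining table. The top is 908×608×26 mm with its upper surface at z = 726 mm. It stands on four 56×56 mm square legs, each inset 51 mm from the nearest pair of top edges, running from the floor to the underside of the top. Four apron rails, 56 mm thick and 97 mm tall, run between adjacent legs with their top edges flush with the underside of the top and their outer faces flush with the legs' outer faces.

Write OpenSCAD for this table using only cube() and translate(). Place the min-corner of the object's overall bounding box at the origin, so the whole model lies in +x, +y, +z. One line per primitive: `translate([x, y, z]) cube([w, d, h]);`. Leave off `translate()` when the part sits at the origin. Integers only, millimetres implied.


translate([0, 0, 700]) cube([908, 608, 26]);
translate([51, 51, 0]) cube([56, 56, 700]);
translate([801, 51, 0]) cube([56, 56, 700]);
translate([51, 501, 0]) cube([56, 56, 700]);
translate([801, 501, 0]) cube([56, 56, 700]);
translate([107, 51, 603]) cube([694, 56, 97]);
translate([107, 501, 603]) cube([694, 56, 97]);
translate([51, 107, 603]) cube([56, 394, 97]);
translate([801, 107, 603]) cube([56, 394, 97]);


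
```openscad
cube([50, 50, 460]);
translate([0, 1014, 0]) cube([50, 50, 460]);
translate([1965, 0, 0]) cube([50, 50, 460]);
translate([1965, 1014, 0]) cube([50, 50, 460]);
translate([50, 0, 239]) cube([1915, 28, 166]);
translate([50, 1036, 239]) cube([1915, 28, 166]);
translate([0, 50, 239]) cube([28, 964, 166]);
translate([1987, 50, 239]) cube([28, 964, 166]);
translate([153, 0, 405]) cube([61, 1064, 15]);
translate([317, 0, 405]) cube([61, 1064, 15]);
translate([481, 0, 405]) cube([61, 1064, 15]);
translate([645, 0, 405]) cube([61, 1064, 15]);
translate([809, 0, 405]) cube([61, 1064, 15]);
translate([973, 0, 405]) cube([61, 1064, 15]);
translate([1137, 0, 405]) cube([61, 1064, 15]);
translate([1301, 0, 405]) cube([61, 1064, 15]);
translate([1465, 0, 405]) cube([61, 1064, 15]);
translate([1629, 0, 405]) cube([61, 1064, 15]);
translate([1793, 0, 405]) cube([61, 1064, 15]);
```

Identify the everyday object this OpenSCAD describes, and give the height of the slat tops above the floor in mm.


A bed frame. The slat-top height is 420 mm.

Four posts, four rails, and a row of slats — a bed frame. Slats sit on the rails at z = 239 + 166 = 405; with slat thickness 15, the top is 420 mm.


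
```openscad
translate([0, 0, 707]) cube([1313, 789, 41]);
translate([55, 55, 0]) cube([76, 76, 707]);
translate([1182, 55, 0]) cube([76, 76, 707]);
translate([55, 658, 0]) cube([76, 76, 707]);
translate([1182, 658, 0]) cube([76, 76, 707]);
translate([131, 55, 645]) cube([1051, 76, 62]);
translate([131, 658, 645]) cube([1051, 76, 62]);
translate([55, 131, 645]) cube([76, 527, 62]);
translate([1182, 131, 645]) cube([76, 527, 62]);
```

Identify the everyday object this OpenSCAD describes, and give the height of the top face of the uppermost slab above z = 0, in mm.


A table. The table height is 748 mm.

A 1313×789×41 slab sits at z = 707 on four 76 mm square posts — a table. The top surface is at 707 + 41 = 748 mm.


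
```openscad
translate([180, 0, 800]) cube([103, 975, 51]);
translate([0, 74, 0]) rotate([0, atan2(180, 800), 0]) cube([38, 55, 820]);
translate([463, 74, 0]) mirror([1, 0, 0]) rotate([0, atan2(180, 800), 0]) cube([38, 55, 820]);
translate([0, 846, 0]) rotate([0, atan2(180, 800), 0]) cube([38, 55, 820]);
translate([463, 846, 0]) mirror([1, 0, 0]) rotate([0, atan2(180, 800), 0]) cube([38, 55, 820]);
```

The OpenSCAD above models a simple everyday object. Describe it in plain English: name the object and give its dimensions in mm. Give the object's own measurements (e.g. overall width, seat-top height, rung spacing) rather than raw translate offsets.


A sawhorse. A 103×975×51 mm beam (x, y, z) sits on two A-frame leg pairs. Each pair is two raked legs of 38×55 mm section (55 mm along y) splaying symmetrically in x. Each leg rises 800 mm vertically over 180 mm of horizontal reach and is 820 mm long along its own axis. Every leg's outer bottom edge rests on the floor and its outer top edge meets a bottom edge of the beam — the left legs (tilting toward +x) meet the beam's −x bottom edge, the right legs (their mirror images, tilting toward −x) meet its +x bottom edge — so the leg tops tuck under the beam, the beam's underside is 800 mm above the floor, and the feet are 463 mm apart outside-to-outside with the beam centred between them. The two leg pairs are set in 74 mm from either end of the beam.


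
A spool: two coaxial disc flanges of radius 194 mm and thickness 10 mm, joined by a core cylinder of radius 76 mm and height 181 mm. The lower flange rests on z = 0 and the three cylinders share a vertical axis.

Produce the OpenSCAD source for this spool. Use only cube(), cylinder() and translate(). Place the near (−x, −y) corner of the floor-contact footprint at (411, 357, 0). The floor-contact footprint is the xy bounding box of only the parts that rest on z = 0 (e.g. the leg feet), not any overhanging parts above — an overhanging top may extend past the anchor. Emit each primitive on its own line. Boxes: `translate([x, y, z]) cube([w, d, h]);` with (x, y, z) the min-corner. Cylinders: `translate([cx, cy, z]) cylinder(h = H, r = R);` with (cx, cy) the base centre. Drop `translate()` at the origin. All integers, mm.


translate([605, 551, 0]) cylinder(h = 10, r = 194);
translate([605, 551, 10]) cylinder(h = 181, r = 76);
translate([605, 551, 191]) cylinder(h = 10, r = 194);


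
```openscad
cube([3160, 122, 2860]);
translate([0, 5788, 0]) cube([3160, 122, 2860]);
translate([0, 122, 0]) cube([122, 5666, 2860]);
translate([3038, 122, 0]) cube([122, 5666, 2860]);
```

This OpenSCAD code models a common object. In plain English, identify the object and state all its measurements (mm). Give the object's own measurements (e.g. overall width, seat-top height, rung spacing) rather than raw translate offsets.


The wall frame of a small rectangular building: four walls, each 2860 mm tall and 122 mm thick, enclosing a footprint 3160 mm (x) by 5910 mm (y) outside-to-outside, with no floor or roof. The front and back walls (the −y and +y sides) span the full width; the two side walls fit between them.


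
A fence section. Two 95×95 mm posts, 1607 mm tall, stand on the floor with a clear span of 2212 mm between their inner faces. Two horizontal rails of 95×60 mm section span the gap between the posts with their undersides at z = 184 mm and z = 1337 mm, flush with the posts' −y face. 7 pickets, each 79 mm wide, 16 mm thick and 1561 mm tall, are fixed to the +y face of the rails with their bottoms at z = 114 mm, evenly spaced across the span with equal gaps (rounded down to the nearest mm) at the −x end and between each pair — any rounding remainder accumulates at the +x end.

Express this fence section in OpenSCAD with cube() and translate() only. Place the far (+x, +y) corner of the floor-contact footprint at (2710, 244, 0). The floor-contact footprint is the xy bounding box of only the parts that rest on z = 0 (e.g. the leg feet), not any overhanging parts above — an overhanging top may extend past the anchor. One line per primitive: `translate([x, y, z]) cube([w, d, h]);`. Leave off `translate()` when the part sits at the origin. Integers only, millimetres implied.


translate([308, 149, 0]) cube([95, 95, 1607]);
translate([2615, 149, 0]) cube([95, 95, 1607]);
translate([403, 149, 184]) cube([2212, 95, 60]);
translate([403, 149, 1337]) cube([2212, 95, 60]);
translate([610, 244, 114]) cube([79, 16, 1561]);
translate([896, 244, 114]) cube([79, 16, 1561]);
translate([1182, 244, 114]) cube([79, 16, 1561]);
translate([1468, 244, 114]) cube([79, 16, 1561]);
translate([1754, 244, 114]) cube([79, 16, 1561]);
translate([2040, 244, 114]) cube([79, 16, 1561]);
translate([2326, 244, 114]) cube([79, 16, 1561]);


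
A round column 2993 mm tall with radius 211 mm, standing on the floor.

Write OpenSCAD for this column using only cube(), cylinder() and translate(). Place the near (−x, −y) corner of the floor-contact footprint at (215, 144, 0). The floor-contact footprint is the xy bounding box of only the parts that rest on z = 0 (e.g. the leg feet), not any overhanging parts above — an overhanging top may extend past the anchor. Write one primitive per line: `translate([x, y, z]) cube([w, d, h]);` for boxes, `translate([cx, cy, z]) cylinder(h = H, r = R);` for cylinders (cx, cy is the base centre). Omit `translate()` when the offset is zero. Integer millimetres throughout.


translate([426, 355, 0]) cylinder(h = 2993, r = 211);


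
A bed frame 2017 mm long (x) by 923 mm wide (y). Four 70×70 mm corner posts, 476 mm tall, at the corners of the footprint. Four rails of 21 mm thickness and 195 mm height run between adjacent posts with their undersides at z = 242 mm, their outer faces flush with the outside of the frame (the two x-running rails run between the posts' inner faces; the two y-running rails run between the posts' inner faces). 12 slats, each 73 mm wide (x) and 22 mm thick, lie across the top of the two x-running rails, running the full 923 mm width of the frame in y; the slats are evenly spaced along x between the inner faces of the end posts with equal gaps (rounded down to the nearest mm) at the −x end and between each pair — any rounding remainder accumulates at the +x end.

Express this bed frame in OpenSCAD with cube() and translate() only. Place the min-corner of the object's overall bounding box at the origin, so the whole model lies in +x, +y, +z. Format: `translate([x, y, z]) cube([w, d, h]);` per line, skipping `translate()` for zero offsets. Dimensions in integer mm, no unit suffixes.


cube([70, 70, 476]);
translate([0, 853, 0]) cube([70, 70, 476]);
translate([1947, 0, 0]) cube([70, 70, 476]);
translate([1947, 853, 0]) cube([70, 70, 476]);
translate([70, 0, 242]) cube([1877, 21, 195]);
translate([70, 902, 242]) cube([1877, 21, 195]);
translate([0, 70, 242]) cube([21, 783, 195]);
translate([1996, 70, 242]) cube([21, 783, 195]);
translate([147, 0, 437]) cube([73, 923, 22]);
translate([297, 0, 437]) cube([73, 923, 22]);
translate([447, 0, 437]) cube([73, 923, 22]);
translate([597, 0, 437]) cube([73, 923, 22]);
translate([747, 0, 437]) cube([73, 923, 22]);
translate([897, 0, 437]) cube([73, 923, 22]);
translate([1047, 0, 437]) cube([73, 923, 22]);
translate([1197, 0, 437]) cube([73, 923, 22]);
translate([1347, 0, 437]) cube([73, 923, 22]);
translate([1497, 0, 437]) cube([73, 923, 22]);
translate([1647, 0, 437]) cube([73, 923, 22]);
translate([1797, 0, 437]) cube([73, 923, 22]);


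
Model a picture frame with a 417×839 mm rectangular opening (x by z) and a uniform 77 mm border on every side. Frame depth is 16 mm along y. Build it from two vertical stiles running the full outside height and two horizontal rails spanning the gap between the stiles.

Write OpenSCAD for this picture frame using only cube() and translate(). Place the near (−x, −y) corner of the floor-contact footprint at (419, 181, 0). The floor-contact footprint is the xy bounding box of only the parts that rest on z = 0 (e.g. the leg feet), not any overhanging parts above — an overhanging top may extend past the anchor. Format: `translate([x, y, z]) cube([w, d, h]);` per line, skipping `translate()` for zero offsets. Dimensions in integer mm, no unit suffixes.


translate([419, 181, 0]) cube([77, 16, 993]);
translate([913, 181, 0]) cube([77, 16, 993]);
translate([496, 181, 0]) cube([417, 16, 77]);
translate([496, 181, 916]) cube([417, 16, 77]);


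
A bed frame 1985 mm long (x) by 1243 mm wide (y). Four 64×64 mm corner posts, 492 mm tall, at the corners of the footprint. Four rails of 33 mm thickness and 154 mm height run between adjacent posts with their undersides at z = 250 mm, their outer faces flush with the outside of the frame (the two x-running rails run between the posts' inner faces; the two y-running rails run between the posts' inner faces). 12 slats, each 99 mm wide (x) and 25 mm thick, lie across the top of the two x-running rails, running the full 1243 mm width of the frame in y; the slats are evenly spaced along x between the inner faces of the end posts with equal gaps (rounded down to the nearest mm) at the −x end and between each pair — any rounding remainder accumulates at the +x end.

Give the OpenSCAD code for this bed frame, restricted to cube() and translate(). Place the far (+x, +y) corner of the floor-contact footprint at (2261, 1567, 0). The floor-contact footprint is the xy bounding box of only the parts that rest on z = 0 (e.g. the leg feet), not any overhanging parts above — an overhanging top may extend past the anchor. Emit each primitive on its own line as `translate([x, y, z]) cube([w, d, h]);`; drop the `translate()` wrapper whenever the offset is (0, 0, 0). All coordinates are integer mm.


// slat z = rail_z + rail_h = 250 + 154 = 404
// slat gap = ⌊(1857 − 12·99) / 13⌋ = 51
translate([276, 324, 0]) cube([64, 64, 492]);
translate([276, 1503, 0]) cube([64, 64, 492]);
translate([2197, 324, 0]) cube([64, 64, 492]);
translate([2197, 1503, 0]) cube([64, 64, 492]);
translate([340, 324, 250]) cube([1857, 33, 154]);
translate([340, 1534, 250]) cube([1857, 33, 154]);
translate([276, 388, 250]) cube([33, 1115, 154]);
translate([2228, 388, 250]) cube([33, 1115, 154]);
translate([391, 324, 404]) cube([99, 1243, 25]);
translate([541, 324, 404]) cube([99, 1243, 25]);
translate([691, 324, 404]) cube([99, 1243, 25]);
translate([841, 324, 404]) cube([99, 1243, 25]);
translate([991, 324, 404]) cube([99, 1243, 25]);
translate([1141, 324, 404]) cube([99, 1243, 25]);
translate([1291, 324, 404]) cube([99, 1243, 25]);
translate([1441, 324, 404]) cube([99, 1243, 25]);
translate([1591, 324, 404]) cube([99, 1243, 25]);
translate([1741, 324, 404]) cube([99, 1243, 25]);
translate([1891, 324, 404]) cube([99, 1243, 25]);
translate([2041, 324, 404]) cube([99, 1243, 25]);


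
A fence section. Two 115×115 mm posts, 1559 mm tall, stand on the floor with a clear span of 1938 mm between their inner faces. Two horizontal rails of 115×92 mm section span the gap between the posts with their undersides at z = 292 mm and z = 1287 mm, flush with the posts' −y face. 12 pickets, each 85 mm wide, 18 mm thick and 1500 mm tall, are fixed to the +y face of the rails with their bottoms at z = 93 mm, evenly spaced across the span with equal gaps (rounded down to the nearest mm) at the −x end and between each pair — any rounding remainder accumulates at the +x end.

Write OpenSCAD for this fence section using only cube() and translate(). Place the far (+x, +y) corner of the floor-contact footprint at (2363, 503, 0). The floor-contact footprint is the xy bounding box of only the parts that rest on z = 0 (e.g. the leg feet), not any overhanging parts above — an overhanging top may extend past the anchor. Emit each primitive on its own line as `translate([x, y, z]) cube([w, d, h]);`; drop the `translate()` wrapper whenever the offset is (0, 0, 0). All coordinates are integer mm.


translate([195, 388, 0]) cube([115, 115, 1559]);
translate([2248, 388, 0]) cube([115, 115, 1559]);
translate([310, 388, 292]) cube([1938, 115, 92]);
translate([310, 388, 1287]) cube([1938, 115, 92]);
translate([380, 503, 93]) cube([85, 18, 1500]);
translate([535, 503, 93]) cube([85, 18, 1500]);
translate([690, 503, 93]) cube([85, 18, 1500]);
translate([845, 503, 93]) cube([85, 18, 1500]);
translate([1000, 503, 93]) cube([85, 18, 1500]);
translate([1155, 503, 93]) cube([85, 18, 1500]);
translate([1310, 503, 93]) cube([85, 18, 1500]);
translate([1465, 503, 93]) cube([85, 18, 1500]);
translate([1620, 503, 93]) cube([85, 18, 1500]);
translate([1775, 503, 93]) cube([85, 18, 1500]);
translate([1930, 503, 93]) cube([85, 18, 1500]);
translate([2085, 503, 93]) cube([85, 18, 1500]);


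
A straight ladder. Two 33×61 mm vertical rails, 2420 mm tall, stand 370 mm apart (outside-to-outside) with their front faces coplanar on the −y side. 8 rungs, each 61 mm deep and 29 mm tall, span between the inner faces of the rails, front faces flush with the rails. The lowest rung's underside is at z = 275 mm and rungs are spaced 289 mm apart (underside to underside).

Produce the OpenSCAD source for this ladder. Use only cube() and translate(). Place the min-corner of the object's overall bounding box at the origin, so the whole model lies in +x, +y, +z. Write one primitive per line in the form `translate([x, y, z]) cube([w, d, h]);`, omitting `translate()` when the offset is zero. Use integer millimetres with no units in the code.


cube([33, 61, 2420]);
translate([337, 0, 0]) cube([33, 61, 2420]);
translate([33, 0, 275]) cube([304, 61, 29]);
translate([33, 0, 564]) cube([304, 61, 29]);
translate([33, 0, 853]) cube([304, 61, 29]);
translate([33, 0, 1142]) cube([304, 61, 29]);
translate([33, 0, 1431]) cube([304, 61, 29]);
translate([33, 0, 1720]) cube([304, 61, 29]);
translate([33, 0, 2009]) cube([304, 61, 29]);
translate([33, 0, 2298]) cube([304, 61, 29]);


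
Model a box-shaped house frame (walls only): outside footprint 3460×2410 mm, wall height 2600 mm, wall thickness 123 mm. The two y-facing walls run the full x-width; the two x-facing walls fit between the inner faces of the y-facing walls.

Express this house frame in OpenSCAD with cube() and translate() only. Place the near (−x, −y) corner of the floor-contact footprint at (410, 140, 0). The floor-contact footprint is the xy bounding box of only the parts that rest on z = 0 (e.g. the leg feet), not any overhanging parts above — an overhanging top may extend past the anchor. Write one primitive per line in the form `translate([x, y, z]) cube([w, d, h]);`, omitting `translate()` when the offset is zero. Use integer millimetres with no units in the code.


translate([410, 140, 0]) cube([3460, 123, 2600]);
translate([410, 2427, 0]) cube([3460, 123, 2600]);
translate([410, 263, 0]) cube([123, 2164, 2600]);
translate([3747, 263, 0]) cube([123, 2164, 2600]);


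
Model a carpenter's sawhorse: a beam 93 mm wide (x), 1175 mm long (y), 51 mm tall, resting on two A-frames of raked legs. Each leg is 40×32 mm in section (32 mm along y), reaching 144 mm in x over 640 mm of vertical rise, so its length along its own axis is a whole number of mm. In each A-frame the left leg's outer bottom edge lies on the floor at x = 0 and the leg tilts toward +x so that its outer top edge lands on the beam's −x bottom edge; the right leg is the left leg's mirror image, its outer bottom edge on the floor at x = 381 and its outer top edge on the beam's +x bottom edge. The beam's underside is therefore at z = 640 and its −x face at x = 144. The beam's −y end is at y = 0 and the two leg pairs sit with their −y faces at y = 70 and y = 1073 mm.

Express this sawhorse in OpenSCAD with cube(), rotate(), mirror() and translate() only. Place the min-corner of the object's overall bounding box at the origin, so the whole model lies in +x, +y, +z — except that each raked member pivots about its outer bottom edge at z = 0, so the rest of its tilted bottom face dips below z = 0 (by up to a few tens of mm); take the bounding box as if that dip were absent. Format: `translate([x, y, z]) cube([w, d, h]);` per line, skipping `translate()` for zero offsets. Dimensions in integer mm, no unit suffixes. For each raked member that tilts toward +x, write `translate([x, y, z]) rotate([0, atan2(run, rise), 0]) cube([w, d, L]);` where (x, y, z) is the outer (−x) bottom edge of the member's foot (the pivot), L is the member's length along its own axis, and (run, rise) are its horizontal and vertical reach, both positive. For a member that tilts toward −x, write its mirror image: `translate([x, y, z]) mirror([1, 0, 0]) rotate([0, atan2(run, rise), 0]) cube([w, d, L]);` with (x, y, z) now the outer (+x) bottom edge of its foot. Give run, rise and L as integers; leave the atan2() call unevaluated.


translate([144, 0, 640]) cube([93, 1175, 51]);
translate([0, 70, 0]) rotate([0, atan2(144, 640), 0]) cube([40, 32, 656]);
translate([381, 70, 0]) mirror([1, 0, 0]) rotate([0, atan2(144, 640), 0]) cube([40, 32, 656]);
translate([0, 1073, 0]) rotate([0, atan2(144, 640), 0]) cube([40, 32, 656]);
translate([381, 1073, 0]) mirror([1, 0, 0]) rotate([0, atan2(144, 640), 0]) cube([40, 32, 656]);


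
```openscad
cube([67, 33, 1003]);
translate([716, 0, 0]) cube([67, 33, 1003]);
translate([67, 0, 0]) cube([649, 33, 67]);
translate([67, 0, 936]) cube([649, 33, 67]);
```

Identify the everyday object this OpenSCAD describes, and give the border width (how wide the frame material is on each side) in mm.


A picture frame. The border width is 67 mm.

Four thin pieces enclosing a rectangular opening — a picture frame. The two full-height stiles are 1003 mm tall; the top rail sits at z = 936 and is 67 mm tall, so the border above the opening is 1003 − 936 = 67 mm, matching the stile x-width.


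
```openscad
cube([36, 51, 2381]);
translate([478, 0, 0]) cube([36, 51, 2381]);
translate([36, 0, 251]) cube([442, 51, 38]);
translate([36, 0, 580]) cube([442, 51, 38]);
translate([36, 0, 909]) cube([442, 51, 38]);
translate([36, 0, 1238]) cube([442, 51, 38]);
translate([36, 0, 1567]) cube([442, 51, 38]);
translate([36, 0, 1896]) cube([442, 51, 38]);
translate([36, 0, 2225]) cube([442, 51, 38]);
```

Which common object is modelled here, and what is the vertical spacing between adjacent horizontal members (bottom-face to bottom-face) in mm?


A ladder. The rung spacing is 329 mm.

Two tall 36×51 posts with 7 short bars between them — a ladder. Adjacent rungs sit at z = 251 and z = 580, so the spacing is 580 − 251 = 329 mm.


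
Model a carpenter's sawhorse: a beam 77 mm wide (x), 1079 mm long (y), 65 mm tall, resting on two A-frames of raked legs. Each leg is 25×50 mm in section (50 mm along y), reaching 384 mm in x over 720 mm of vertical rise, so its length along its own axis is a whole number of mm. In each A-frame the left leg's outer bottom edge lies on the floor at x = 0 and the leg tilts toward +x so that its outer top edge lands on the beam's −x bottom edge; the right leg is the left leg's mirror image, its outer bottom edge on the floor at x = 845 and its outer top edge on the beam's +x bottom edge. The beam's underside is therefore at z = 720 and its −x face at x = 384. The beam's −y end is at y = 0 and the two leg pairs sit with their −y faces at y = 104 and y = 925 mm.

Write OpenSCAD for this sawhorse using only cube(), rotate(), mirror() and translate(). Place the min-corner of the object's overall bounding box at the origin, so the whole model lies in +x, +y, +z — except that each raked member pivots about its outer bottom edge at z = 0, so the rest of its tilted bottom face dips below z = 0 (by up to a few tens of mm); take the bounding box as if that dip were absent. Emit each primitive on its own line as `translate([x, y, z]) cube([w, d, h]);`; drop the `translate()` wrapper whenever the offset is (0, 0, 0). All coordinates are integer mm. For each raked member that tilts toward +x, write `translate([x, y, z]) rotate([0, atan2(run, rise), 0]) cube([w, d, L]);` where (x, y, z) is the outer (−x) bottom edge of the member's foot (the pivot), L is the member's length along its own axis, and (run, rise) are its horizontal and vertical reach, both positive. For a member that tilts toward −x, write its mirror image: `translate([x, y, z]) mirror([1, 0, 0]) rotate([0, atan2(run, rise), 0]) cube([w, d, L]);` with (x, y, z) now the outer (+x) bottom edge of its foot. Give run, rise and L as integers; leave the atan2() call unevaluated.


translate([384, 0, 720]) cube([77, 1079, 65]);
translate([0, 104, 0]) rotate([0, atan2(384, 720), 0]) cube([25, 50, 816]);
translate([845, 104, 0]) mirror([1, 0, 0]) rotate([0, atan2(384, 720), 0]) cube([25, 50, 816]);
translate([0, 925, 0]) rotate([0, atan2(384, 720), 0]) cube([25, 50, 816]);
translate([845, 925, 0]) mirror([1, 0, 0]) rotate([0, atan2(384, 720), 0]) cube([25, 50, 816]);


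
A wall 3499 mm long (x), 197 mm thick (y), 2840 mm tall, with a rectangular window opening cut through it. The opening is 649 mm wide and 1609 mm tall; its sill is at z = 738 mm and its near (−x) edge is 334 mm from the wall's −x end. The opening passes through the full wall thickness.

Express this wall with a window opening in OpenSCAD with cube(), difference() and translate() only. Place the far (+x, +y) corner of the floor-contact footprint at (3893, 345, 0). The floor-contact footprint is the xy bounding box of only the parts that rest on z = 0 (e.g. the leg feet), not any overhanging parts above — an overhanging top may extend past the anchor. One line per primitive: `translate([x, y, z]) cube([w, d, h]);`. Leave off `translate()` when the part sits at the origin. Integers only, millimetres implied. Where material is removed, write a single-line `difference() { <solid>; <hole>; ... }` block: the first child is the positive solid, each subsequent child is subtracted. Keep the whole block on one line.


difference() { translate([394, 148, 0]) cube([3499, 197, 2840]); translate([728, 148, 738]) cube([649, 197, 1609]); }


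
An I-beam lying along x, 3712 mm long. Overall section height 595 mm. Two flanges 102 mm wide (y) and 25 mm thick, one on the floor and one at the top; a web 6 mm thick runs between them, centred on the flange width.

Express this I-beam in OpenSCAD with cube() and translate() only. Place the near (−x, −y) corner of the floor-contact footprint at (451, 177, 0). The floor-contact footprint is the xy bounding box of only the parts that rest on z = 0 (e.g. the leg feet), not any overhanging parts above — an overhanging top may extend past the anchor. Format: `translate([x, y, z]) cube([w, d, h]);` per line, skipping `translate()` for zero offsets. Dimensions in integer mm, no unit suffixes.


translate([451, 177, 0]) cube([3712, 102, 25]);
translate([451, 225, 25]) cube([3712, 6, 545]);
translate([451, 177, 570]) cube([3712, 102, 25]);


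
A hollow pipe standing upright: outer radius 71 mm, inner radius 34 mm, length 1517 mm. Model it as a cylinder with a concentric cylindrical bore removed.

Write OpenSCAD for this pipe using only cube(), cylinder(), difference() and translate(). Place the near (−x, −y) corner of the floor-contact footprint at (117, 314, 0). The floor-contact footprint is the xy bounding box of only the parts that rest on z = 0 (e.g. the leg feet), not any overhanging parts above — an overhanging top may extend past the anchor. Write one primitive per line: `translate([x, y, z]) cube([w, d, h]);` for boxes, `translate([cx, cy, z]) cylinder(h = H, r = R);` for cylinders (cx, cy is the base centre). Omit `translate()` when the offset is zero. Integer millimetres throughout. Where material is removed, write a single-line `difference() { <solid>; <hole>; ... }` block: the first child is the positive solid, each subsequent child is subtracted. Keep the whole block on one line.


difference() { translate([188, 385, 0]) cylinder(h = 1517, r = 71); translate([188, 385, 0]) cylinder(h = 1517, r = 34); }


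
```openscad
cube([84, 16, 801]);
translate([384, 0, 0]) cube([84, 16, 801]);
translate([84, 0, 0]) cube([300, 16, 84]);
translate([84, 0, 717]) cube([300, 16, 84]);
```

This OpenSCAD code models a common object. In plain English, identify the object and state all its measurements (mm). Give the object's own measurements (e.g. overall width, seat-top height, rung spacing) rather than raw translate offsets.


A rectangular picture frame lying in the x–z plane (depth along y). The opening is 300 mm wide (x) by 633 mm tall (z), surrounded by a border 84 mm wide on all four sides. The frame is 16 mm deep and is made of two full-height vertical stiles with two horizontal rails fitted between them.


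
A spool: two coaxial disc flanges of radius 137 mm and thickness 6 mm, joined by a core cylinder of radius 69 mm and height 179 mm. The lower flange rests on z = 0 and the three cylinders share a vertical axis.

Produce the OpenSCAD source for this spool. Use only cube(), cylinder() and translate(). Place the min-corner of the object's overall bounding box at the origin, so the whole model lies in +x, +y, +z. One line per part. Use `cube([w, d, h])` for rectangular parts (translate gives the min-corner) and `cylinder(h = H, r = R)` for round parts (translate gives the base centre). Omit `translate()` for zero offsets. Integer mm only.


translate([137, 137, 0]) cylinder(h = 6, r = 137);
translate([137, 137, 6]) cylinder(h = 179, r = 69);
translate([137, 137, 185]) cylinder(h = 6, r = 137);


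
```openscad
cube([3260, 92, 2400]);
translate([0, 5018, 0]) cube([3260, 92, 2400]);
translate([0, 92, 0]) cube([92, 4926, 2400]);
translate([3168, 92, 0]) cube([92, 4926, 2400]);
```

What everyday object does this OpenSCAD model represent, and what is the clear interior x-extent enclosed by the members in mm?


A house (or room) frame. The interior width is 3076 mm.

Four 2400 mm walls enclosing a rectangle with no floor or roof — a room or house frame. Outside width is 3260 mm and wall thickness is 92 mm, so the interior width is 3260 − 2 × 92 = 3076 mm.


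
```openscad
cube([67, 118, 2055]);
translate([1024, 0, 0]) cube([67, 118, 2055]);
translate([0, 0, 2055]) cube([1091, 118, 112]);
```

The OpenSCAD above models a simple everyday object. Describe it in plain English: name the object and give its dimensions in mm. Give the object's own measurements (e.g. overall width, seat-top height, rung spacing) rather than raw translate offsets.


A door frame. The clear opening is 957 mm wide and 2055 mm high. Two 67 mm wide jambs, 118 mm deep, stand either side of the opening from the floor to the top of the opening. A 112 mm thick head sits across the top of both jambs, spanning the full outside width of the frame.


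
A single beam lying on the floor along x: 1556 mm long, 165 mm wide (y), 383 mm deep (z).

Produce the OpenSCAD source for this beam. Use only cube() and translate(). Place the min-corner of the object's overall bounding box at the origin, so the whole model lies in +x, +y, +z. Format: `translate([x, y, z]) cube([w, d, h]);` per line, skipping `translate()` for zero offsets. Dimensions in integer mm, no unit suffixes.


cube([1556, 165, 383]);


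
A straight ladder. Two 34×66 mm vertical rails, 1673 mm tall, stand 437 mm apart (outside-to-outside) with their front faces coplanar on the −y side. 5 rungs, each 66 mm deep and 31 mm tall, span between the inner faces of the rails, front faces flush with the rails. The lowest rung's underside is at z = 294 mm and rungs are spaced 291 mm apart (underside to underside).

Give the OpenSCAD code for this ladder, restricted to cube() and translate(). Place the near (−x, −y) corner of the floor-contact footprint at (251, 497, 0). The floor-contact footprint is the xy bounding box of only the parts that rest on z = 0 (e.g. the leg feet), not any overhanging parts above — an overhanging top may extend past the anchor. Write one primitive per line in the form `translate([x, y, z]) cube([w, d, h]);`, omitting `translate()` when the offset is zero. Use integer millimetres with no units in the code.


// rung span = 437 - 2*34 = 369
// rung[k] z = 294 + k*291
translate([251, 497, 0]) cube([34, 66, 1673]);
translate([654, 497, 0]) cube([34, 66, 1673]);
translate([285, 497, 294]) cube([369, 66, 31]);
translate([285, 497, 585]) cube([369, 66, 31]);
translate([285, 497, 876]) cube([369, 66, 31]);
translate([285, 497, 1167]) cube([369, 66, 31]);
translate([285, 497, 1458]) cube([369, 66, 31]);


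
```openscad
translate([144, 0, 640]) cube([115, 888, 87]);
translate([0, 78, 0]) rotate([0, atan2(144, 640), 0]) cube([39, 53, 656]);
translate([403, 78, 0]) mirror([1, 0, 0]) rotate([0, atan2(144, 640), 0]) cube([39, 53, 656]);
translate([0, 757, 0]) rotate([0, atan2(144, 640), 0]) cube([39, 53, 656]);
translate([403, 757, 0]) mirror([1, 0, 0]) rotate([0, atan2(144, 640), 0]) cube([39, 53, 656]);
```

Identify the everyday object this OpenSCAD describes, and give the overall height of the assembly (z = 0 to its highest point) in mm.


A sawhorse. The overall height is 727 mm.

A beam across two mirrored pairs of raked legs — a sawhorse. The beam's underside is at z = 640 (matching the legs' vertical rise in atan2(144, 640)) and the beam is 87 mm tall, so its top is at 640 + 87 = 727 mm. The raked legs top out at the beam's underside, so that is the highest point.


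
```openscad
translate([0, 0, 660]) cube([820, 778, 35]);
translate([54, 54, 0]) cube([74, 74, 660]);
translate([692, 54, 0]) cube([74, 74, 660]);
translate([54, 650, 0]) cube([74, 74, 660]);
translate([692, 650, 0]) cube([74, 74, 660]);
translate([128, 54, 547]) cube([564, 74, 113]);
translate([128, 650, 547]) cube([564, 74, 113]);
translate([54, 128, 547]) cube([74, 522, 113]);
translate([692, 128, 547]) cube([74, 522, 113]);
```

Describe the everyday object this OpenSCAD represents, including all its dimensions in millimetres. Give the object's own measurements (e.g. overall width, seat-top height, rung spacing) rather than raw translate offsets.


A rectangular dining table. The top is 820×778×35 mm with its upper surface at z = 695 mm. It stands on four 74×74 mm square legs, each inset 54 mm from the nearest pair of top edges, running from the floor to the underside of the top. Four apron rails, 74 mm thick and 113 mm tall, run between adjacent legs with their top edges flush with the underside of the top and their outer faces flush with the legs' outer faces.


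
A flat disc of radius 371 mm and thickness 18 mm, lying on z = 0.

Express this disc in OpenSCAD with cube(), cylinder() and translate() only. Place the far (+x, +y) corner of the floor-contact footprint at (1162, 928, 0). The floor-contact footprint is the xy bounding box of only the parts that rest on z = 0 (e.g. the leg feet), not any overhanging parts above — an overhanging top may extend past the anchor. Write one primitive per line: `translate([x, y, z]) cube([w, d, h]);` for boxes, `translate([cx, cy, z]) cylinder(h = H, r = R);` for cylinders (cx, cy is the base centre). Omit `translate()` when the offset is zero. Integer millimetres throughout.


translate([791, 557, 0]) cylinder(h = 18, r = 371);


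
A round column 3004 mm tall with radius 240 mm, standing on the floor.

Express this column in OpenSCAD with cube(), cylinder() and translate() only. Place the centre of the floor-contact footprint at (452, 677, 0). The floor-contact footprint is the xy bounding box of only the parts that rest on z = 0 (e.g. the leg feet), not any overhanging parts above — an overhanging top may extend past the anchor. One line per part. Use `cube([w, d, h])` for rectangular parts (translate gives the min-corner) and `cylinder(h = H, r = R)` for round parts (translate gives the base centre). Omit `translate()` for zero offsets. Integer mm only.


translate([452, 677, 0]) cylinder(h = 3004, r = 240);
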